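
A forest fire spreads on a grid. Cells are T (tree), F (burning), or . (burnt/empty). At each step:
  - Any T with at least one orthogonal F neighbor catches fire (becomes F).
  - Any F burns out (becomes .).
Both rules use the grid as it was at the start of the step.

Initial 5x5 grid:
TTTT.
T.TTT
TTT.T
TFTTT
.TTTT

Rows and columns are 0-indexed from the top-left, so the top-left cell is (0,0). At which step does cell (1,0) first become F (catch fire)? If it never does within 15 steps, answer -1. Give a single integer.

Step 1: cell (1,0)='T' (+4 fires, +1 burnt)
Step 2: cell (1,0)='T' (+4 fires, +4 burnt)
Step 3: cell (1,0)='F' (+4 fires, +4 burnt)
  -> target ignites at step 3
Step 4: cell (1,0)='.' (+5 fires, +4 burnt)
Step 5: cell (1,0)='.' (+3 fires, +5 burnt)
Step 6: cell (1,0)='.' (+0 fires, +3 burnt)
  fire out at step 6

3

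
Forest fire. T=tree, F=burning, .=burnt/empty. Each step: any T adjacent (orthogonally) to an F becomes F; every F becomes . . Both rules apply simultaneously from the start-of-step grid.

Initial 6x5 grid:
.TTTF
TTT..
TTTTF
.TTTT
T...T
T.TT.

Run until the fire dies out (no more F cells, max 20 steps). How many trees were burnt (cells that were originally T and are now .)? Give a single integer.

Step 1: +3 fires, +2 burnt (F count now 3)
Step 2: +4 fires, +3 burnt (F count now 4)
Step 3: +4 fires, +4 burnt (F count now 4)
Step 4: +3 fires, +4 burnt (F count now 3)
Step 5: +1 fires, +3 burnt (F count now 1)
Step 6: +0 fires, +1 burnt (F count now 0)
Fire out after step 6
Initially T: 19, now '.': 26
Total burnt (originally-T cells now '.'): 15

Answer: 15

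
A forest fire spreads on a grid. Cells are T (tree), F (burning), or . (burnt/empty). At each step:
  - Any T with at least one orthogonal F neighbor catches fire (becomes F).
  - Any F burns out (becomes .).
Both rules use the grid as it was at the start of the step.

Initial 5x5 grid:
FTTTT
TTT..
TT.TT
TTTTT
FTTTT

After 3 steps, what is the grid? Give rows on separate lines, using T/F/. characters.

Step 1: 4 trees catch fire, 2 burn out
  .FTTT
  FTT..
  TT.TT
  FTTTT
  .FTTT
Step 2: 5 trees catch fire, 4 burn out
  ..FTT
  .FT..
  FT.TT
  .FTTT
  ..FTT
Step 3: 5 trees catch fire, 5 burn out
  ...FT
  ..F..
  .F.TT
  ..FTT
  ...FT

...FT
..F..
.F.TT
..FTT
...FT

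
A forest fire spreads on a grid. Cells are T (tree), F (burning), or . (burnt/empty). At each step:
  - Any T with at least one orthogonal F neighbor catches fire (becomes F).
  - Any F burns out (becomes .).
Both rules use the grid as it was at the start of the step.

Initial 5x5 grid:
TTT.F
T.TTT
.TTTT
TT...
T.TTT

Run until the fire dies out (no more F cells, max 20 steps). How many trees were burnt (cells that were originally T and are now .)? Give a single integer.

Step 1: +1 fires, +1 burnt (F count now 1)
Step 2: +2 fires, +1 burnt (F count now 2)
Step 3: +2 fires, +2 burnt (F count now 2)
Step 4: +2 fires, +2 burnt (F count now 2)
Step 5: +2 fires, +2 burnt (F count now 2)
Step 6: +2 fires, +2 burnt (F count now 2)
Step 7: +2 fires, +2 burnt (F count now 2)
Step 8: +1 fires, +2 burnt (F count now 1)
Step 9: +0 fires, +1 burnt (F count now 0)
Fire out after step 9
Initially T: 17, now '.': 22
Total burnt (originally-T cells now '.'): 14

Answer: 14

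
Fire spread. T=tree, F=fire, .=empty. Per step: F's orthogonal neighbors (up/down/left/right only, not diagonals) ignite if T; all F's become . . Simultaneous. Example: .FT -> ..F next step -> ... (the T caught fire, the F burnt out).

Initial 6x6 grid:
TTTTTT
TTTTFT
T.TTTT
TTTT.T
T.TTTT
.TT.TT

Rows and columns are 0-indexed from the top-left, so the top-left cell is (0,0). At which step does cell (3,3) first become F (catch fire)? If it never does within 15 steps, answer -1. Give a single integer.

Step 1: cell (3,3)='T' (+4 fires, +1 burnt)
Step 2: cell (3,3)='T' (+5 fires, +4 burnt)
Step 3: cell (3,3)='F' (+5 fires, +5 burnt)
  -> target ignites at step 3
Step 4: cell (3,3)='.' (+5 fires, +5 burnt)
Step 5: cell (3,3)='.' (+6 fires, +5 burnt)
Step 6: cell (3,3)='.' (+3 fires, +6 burnt)
Step 7: cell (3,3)='.' (+2 fires, +3 burnt)
Step 8: cell (3,3)='.' (+0 fires, +2 burnt)
  fire out at step 8

3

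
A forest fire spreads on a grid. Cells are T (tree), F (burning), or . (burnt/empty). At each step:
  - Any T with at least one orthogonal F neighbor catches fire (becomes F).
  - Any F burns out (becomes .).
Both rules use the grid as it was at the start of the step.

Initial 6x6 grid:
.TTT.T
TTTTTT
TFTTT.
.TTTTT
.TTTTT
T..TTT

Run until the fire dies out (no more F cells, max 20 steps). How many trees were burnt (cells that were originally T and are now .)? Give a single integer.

Answer: 27

Derivation:
Step 1: +4 fires, +1 burnt (F count now 4)
Step 2: +6 fires, +4 burnt (F count now 6)
Step 3: +5 fires, +6 burnt (F count now 5)
Step 4: +4 fires, +5 burnt (F count now 4)
Step 5: +4 fires, +4 burnt (F count now 4)
Step 6: +3 fires, +4 burnt (F count now 3)
Step 7: +1 fires, +3 burnt (F count now 1)
Step 8: +0 fires, +1 burnt (F count now 0)
Fire out after step 8
Initially T: 28, now '.': 35
Total burnt (originally-T cells now '.'): 27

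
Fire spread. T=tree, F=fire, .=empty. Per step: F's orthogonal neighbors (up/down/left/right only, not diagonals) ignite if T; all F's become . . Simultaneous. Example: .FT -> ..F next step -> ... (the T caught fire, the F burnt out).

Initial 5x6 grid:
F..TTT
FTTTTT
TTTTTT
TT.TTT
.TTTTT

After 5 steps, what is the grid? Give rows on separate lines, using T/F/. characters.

Step 1: 2 trees catch fire, 2 burn out
  ...TTT
  .FTTTT
  FTTTTT
  TT.TTT
  .TTTTT
Step 2: 3 trees catch fire, 2 burn out
  ...TTT
  ..FTTT
  .FTTTT
  FT.TTT
  .TTTTT
Step 3: 3 trees catch fire, 3 burn out
  ...TTT
  ...FTT
  ..FTTT
  .F.TTT
  .TTTTT
Step 4: 4 trees catch fire, 3 burn out
  ...FTT
  ....FT
  ...FTT
  ...TTT
  .FTTTT
Step 5: 5 trees catch fire, 4 burn out
  ....FT
  .....F
  ....FT
  ...FTT
  ..FTTT

....FT
.....F
....FT
...FTT
..FTTT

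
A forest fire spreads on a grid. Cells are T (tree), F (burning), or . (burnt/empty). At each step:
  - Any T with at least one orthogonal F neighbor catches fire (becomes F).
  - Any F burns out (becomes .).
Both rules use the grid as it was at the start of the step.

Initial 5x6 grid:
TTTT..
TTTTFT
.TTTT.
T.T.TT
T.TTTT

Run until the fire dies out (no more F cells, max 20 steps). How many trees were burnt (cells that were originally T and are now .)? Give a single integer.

Step 1: +3 fires, +1 burnt (F count now 3)
Step 2: +4 fires, +3 burnt (F count now 4)
Step 3: +5 fires, +4 burnt (F count now 5)
Step 4: +6 fires, +5 burnt (F count now 6)
Step 5: +2 fires, +6 burnt (F count now 2)
Step 6: +0 fires, +2 burnt (F count now 0)
Fire out after step 6
Initially T: 22, now '.': 28
Total burnt (originally-T cells now '.'): 20

Answer: 20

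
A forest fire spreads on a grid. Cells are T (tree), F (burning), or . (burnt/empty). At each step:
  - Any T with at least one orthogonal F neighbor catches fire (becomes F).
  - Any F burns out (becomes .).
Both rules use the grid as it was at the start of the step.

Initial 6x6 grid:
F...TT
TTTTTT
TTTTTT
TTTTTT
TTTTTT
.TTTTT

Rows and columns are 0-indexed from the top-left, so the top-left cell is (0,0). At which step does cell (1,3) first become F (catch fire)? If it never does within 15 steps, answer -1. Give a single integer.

Step 1: cell (1,3)='T' (+1 fires, +1 burnt)
Step 2: cell (1,3)='T' (+2 fires, +1 burnt)
Step 3: cell (1,3)='T' (+3 fires, +2 burnt)
Step 4: cell (1,3)='F' (+4 fires, +3 burnt)
  -> target ignites at step 4
Step 5: cell (1,3)='.' (+4 fires, +4 burnt)
Step 6: cell (1,3)='.' (+6 fires, +4 burnt)
Step 7: cell (1,3)='.' (+5 fires, +6 burnt)
Step 8: cell (1,3)='.' (+3 fires, +5 burnt)
Step 9: cell (1,3)='.' (+2 fires, +3 burnt)
Step 10: cell (1,3)='.' (+1 fires, +2 burnt)
Step 11: cell (1,3)='.' (+0 fires, +1 burnt)
  fire out at step 11

4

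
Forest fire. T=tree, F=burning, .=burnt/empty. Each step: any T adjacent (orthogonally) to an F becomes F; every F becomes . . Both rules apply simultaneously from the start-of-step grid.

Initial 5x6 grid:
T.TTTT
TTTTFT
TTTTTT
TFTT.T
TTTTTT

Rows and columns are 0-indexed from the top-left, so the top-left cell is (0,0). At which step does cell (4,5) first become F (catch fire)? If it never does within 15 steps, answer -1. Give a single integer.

Step 1: cell (4,5)='T' (+8 fires, +2 burnt)
Step 2: cell (4,5)='T' (+11 fires, +8 burnt)
Step 3: cell (4,5)='T' (+4 fires, +11 burnt)
Step 4: cell (4,5)='F' (+3 fires, +4 burnt)
  -> target ignites at step 4
Step 5: cell (4,5)='.' (+0 fires, +3 burnt)
  fire out at step 5

4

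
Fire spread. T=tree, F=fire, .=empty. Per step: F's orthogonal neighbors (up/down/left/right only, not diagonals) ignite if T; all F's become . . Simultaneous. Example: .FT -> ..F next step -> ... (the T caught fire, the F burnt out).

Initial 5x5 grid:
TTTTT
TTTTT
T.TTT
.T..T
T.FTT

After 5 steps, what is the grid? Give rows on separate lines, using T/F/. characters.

Step 1: 1 trees catch fire, 1 burn out
  TTTTT
  TTTTT
  T.TTT
  .T..T
  T..FT
Step 2: 1 trees catch fire, 1 burn out
  TTTTT
  TTTTT
  T.TTT
  .T..T
  T...F
Step 3: 1 trees catch fire, 1 burn out
  TTTTT
  TTTTT
  T.TTT
  .T..F
  T....
Step 4: 1 trees catch fire, 1 burn out
  TTTTT
  TTTTT
  T.TTF
  .T...
  T....
Step 5: 2 trees catch fire, 1 burn out
  TTTTT
  TTTTF
  T.TF.
  .T...
  T....

TTTTT
TTTTF
T.TF.
.T...
T....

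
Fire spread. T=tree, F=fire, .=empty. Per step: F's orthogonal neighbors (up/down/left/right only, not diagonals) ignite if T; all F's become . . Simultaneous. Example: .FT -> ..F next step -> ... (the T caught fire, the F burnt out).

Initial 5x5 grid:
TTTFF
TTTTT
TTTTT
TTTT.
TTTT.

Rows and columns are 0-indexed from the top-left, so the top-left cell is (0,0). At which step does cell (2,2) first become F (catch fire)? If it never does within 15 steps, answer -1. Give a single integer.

Step 1: cell (2,2)='T' (+3 fires, +2 burnt)
Step 2: cell (2,2)='T' (+4 fires, +3 burnt)
Step 3: cell (2,2)='F' (+4 fires, +4 burnt)
  -> target ignites at step 3
Step 4: cell (2,2)='.' (+4 fires, +4 burnt)
Step 5: cell (2,2)='.' (+3 fires, +4 burnt)
Step 6: cell (2,2)='.' (+2 fires, +3 burnt)
Step 7: cell (2,2)='.' (+1 fires, +2 burnt)
Step 8: cell (2,2)='.' (+0 fires, +1 burnt)
  fire out at step 8

3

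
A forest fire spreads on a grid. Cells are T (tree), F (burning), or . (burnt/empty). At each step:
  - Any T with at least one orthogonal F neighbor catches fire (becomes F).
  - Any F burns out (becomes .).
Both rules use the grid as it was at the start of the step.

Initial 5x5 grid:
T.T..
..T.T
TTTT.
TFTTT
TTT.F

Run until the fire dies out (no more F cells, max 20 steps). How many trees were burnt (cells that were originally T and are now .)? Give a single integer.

Answer: 13

Derivation:
Step 1: +5 fires, +2 burnt (F count now 5)
Step 2: +5 fires, +5 burnt (F count now 5)
Step 3: +2 fires, +5 burnt (F count now 2)
Step 4: +1 fires, +2 burnt (F count now 1)
Step 5: +0 fires, +1 burnt (F count now 0)
Fire out after step 5
Initially T: 15, now '.': 23
Total burnt (originally-T cells now '.'): 13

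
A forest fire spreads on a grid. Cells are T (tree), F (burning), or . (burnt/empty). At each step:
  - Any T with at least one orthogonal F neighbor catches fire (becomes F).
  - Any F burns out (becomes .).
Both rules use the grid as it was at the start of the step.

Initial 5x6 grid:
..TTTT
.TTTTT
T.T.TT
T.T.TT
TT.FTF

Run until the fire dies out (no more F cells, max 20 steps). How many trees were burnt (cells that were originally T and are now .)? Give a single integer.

Step 1: +2 fires, +2 burnt (F count now 2)
Step 2: +2 fires, +2 burnt (F count now 2)
Step 3: +2 fires, +2 burnt (F count now 2)
Step 4: +2 fires, +2 burnt (F count now 2)
Step 5: +2 fires, +2 burnt (F count now 2)
Step 6: +2 fires, +2 burnt (F count now 2)
Step 7: +3 fires, +2 burnt (F count now 3)
Step 8: +1 fires, +3 burnt (F count now 1)
Step 9: +0 fires, +1 burnt (F count now 0)
Fire out after step 9
Initially T: 20, now '.': 26
Total burnt (originally-T cells now '.'): 16

Answer: 16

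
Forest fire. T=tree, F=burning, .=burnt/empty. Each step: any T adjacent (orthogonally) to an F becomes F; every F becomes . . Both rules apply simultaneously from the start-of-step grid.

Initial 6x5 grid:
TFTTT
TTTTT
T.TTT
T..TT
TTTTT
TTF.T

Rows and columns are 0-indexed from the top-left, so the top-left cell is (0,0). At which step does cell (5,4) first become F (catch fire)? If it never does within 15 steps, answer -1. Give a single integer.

Step 1: cell (5,4)='T' (+5 fires, +2 burnt)
Step 2: cell (5,4)='T' (+6 fires, +5 burnt)
Step 3: cell (5,4)='T' (+7 fires, +6 burnt)
Step 4: cell (5,4)='F' (+5 fires, +7 burnt)
  -> target ignites at step 4
Step 5: cell (5,4)='.' (+1 fires, +5 burnt)
Step 6: cell (5,4)='.' (+0 fires, +1 burnt)
  fire out at step 6

4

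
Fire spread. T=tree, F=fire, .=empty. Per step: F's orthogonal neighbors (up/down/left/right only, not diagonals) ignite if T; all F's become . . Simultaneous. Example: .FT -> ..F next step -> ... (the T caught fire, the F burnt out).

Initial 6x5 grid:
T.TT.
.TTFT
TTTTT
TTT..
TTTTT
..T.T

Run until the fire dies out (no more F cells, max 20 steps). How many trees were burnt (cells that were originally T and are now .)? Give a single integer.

Step 1: +4 fires, +1 burnt (F count now 4)
Step 2: +4 fires, +4 burnt (F count now 4)
Step 3: +2 fires, +4 burnt (F count now 2)
Step 4: +3 fires, +2 burnt (F count now 3)
Step 5: +4 fires, +3 burnt (F count now 4)
Step 6: +2 fires, +4 burnt (F count now 2)
Step 7: +1 fires, +2 burnt (F count now 1)
Step 8: +0 fires, +1 burnt (F count now 0)
Fire out after step 8
Initially T: 21, now '.': 29
Total burnt (originally-T cells now '.'): 20

Answer: 20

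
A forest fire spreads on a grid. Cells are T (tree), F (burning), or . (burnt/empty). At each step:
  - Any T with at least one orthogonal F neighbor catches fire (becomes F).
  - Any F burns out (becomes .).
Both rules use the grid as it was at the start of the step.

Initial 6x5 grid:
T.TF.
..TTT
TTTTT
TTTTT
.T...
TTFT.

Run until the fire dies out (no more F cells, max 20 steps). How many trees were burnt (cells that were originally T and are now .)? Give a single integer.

Answer: 18

Derivation:
Step 1: +4 fires, +2 burnt (F count now 4)
Step 2: +5 fires, +4 burnt (F count now 5)
Step 3: +4 fires, +5 burnt (F count now 4)
Step 4: +4 fires, +4 burnt (F count now 4)
Step 5: +1 fires, +4 burnt (F count now 1)
Step 6: +0 fires, +1 burnt (F count now 0)
Fire out after step 6
Initially T: 19, now '.': 29
Total burnt (originally-T cells now '.'): 18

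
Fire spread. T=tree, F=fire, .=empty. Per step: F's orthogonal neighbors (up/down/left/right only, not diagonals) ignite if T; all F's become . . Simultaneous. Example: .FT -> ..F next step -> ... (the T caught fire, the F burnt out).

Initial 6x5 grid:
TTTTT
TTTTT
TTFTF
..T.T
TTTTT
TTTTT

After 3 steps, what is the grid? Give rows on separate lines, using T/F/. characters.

Step 1: 6 trees catch fire, 2 burn out
  TTTTT
  TTFTF
  TF.F.
  ..F.F
  TTTTT
  TTTTT
Step 2: 7 trees catch fire, 6 burn out
  TTFTF
  TF.F.
  F....
  .....
  TTFTF
  TTTTT
Step 3: 7 trees catch fire, 7 burn out
  TF.F.
  F....
  .....
  .....
  TF.F.
  TTFTF

TF.F.
F....
.....
.....
TF.F.
TTFTF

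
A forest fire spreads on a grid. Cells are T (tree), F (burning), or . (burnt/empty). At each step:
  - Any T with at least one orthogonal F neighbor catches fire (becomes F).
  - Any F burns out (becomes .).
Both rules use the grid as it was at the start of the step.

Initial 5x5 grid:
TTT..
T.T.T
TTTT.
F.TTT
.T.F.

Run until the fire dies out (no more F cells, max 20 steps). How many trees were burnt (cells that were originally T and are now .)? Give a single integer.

Step 1: +2 fires, +2 burnt (F count now 2)
Step 2: +5 fires, +2 burnt (F count now 5)
Step 3: +2 fires, +5 burnt (F count now 2)
Step 4: +2 fires, +2 burnt (F count now 2)
Step 5: +1 fires, +2 burnt (F count now 1)
Step 6: +0 fires, +1 burnt (F count now 0)
Fire out after step 6
Initially T: 14, now '.': 23
Total burnt (originally-T cells now '.'): 12

Answer: 12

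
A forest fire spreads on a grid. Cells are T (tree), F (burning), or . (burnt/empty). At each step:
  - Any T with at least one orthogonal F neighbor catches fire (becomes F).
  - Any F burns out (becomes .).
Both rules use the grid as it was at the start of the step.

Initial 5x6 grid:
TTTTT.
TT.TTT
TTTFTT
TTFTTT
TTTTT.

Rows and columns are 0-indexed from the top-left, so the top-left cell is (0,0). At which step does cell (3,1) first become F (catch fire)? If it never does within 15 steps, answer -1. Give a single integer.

Step 1: cell (3,1)='F' (+6 fires, +2 burnt)
  -> target ignites at step 1
Step 2: cell (3,1)='.' (+8 fires, +6 burnt)
Step 3: cell (3,1)='.' (+8 fires, +8 burnt)
Step 4: cell (3,1)='.' (+2 fires, +8 burnt)
Step 5: cell (3,1)='.' (+1 fires, +2 burnt)
Step 6: cell (3,1)='.' (+0 fires, +1 burnt)
  fire out at step 6

1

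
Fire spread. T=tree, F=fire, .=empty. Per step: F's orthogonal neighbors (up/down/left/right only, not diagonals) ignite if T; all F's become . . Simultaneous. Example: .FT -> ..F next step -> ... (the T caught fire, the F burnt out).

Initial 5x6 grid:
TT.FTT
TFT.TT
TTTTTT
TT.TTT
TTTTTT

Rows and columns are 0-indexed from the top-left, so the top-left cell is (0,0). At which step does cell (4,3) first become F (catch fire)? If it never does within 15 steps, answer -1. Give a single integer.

Step 1: cell (4,3)='T' (+5 fires, +2 burnt)
Step 2: cell (4,3)='T' (+6 fires, +5 burnt)
Step 3: cell (4,3)='T' (+5 fires, +6 burnt)
Step 4: cell (4,3)='T' (+5 fires, +5 burnt)
Step 5: cell (4,3)='F' (+3 fires, +5 burnt)
  -> target ignites at step 5
Step 6: cell (4,3)='.' (+1 fires, +3 burnt)
Step 7: cell (4,3)='.' (+0 fires, +1 burnt)
  fire out at step 7

5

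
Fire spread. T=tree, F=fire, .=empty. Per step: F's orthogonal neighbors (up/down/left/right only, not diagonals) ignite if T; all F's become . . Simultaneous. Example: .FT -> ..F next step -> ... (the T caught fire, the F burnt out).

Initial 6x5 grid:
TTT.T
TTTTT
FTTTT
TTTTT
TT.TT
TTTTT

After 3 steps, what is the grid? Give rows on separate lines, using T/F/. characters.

Step 1: 3 trees catch fire, 1 burn out
  TTT.T
  FTTTT
  .FTTT
  FTTTT
  TT.TT
  TTTTT
Step 2: 5 trees catch fire, 3 burn out
  FTT.T
  .FTTT
  ..FTT
  .FTTT
  FT.TT
  TTTTT
Step 3: 6 trees catch fire, 5 burn out
  .FT.T
  ..FTT
  ...FT
  ..FTT
  .F.TT
  FTTTT

.FT.T
..FTT
...FT
..FTT
.F.TT
FTTTT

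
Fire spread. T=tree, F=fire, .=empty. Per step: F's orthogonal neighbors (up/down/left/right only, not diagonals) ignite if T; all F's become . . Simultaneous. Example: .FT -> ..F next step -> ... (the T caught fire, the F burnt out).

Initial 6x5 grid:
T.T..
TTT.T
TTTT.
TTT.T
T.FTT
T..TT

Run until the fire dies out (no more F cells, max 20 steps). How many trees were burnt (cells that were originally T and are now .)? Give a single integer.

Step 1: +2 fires, +1 burnt (F count now 2)
Step 2: +4 fires, +2 burnt (F count now 4)
Step 3: +6 fires, +4 burnt (F count now 6)
Step 4: +4 fires, +6 burnt (F count now 4)
Step 5: +2 fires, +4 burnt (F count now 2)
Step 6: +1 fires, +2 burnt (F count now 1)
Step 7: +0 fires, +1 burnt (F count now 0)
Fire out after step 7
Initially T: 20, now '.': 29
Total burnt (originally-T cells now '.'): 19

Answer: 19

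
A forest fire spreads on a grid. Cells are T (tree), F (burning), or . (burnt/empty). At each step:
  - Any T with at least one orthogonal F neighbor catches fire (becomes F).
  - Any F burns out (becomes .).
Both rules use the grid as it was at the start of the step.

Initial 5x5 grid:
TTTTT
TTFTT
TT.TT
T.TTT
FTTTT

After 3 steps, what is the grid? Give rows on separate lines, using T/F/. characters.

Step 1: 5 trees catch fire, 2 burn out
  TTFTT
  TF.FT
  TT.TT
  F.TTT
  .FTTT
Step 2: 8 trees catch fire, 5 burn out
  TF.FT
  F...F
  FF.FT
  ..TTT
  ..FTT
Step 3: 6 trees catch fire, 8 burn out
  F...F
  .....
  ....F
  ..FFT
  ...FT

F...F
.....
....F
..FFT
...FT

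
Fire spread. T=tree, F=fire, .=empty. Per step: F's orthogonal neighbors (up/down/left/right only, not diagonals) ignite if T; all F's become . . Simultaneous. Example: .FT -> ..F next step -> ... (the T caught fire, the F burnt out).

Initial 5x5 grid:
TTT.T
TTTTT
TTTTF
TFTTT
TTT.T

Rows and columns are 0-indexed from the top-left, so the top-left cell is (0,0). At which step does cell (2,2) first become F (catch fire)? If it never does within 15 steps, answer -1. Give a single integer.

Step 1: cell (2,2)='T' (+7 fires, +2 burnt)
Step 2: cell (2,2)='F' (+9 fires, +7 burnt)
  -> target ignites at step 2
Step 3: cell (2,2)='.' (+3 fires, +9 burnt)
Step 4: cell (2,2)='.' (+2 fires, +3 burnt)
Step 5: cell (2,2)='.' (+0 fires, +2 burnt)
  fire out at step 5

2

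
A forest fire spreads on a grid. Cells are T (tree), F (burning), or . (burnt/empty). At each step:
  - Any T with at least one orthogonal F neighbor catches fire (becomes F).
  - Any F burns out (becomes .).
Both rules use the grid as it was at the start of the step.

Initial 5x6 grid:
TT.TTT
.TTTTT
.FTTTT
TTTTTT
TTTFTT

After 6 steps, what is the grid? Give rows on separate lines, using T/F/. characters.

Step 1: 6 trees catch fire, 2 burn out
  TT.TTT
  .FTTTT
  ..FTTT
  TFTFTT
  TTF.FT
Step 2: 8 trees catch fire, 6 burn out
  TF.TTT
  ..FTTT
  ...FTT
  F.F.FT
  TF...F
Step 3: 5 trees catch fire, 8 burn out
  F..TTT
  ...FTT
  ....FT
  .....F
  F.....
Step 4: 3 trees catch fire, 5 burn out
  ...FTT
  ....FT
  .....F
  ......
  ......
Step 5: 2 trees catch fire, 3 burn out
  ....FT
  .....F
  ......
  ......
  ......
Step 6: 1 trees catch fire, 2 burn out
  .....F
  ......
  ......
  ......
  ......

.....F
......
......
......
......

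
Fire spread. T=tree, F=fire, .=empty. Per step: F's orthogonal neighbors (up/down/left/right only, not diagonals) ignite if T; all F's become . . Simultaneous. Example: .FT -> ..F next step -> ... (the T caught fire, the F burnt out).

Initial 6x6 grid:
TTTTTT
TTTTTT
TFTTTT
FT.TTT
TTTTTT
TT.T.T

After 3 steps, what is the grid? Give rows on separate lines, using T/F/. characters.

Step 1: 5 trees catch fire, 2 burn out
  TTTTTT
  TFTTTT
  F.FTTT
  .F.TTT
  FTTTTT
  TT.T.T
Step 2: 6 trees catch fire, 5 burn out
  TFTTTT
  F.FTTT
  ...FTT
  ...TTT
  .FTTTT
  FT.T.T
Step 3: 7 trees catch fire, 6 burn out
  F.FTTT
  ...FTT
  ....FT
  ...FTT
  ..FTTT
  .F.T.T

F.FTTT
...FTT
....FT
...FTT
..FTTT
.F.T.T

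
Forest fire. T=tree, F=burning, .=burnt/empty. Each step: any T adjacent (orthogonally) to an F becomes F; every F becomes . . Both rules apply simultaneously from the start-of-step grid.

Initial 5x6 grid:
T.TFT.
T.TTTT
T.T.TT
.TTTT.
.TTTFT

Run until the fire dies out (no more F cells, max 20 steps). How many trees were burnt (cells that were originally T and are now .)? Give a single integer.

Step 1: +6 fires, +2 burnt (F count now 6)
Step 2: +5 fires, +6 burnt (F count now 5)
Step 3: +5 fires, +5 burnt (F count now 5)
Step 4: +1 fires, +5 burnt (F count now 1)
Step 5: +0 fires, +1 burnt (F count now 0)
Fire out after step 5
Initially T: 20, now '.': 27
Total burnt (originally-T cells now '.'): 17

Answer: 17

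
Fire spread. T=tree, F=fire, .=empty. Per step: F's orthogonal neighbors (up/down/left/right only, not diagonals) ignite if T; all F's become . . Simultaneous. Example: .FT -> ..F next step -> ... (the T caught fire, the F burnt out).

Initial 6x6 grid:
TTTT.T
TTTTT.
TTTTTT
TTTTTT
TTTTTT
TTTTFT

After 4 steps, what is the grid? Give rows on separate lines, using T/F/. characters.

Step 1: 3 trees catch fire, 1 burn out
  TTTT.T
  TTTTT.
  TTTTTT
  TTTTTT
  TTTTFT
  TTTF.F
Step 2: 4 trees catch fire, 3 burn out
  TTTT.T
  TTTTT.
  TTTTTT
  TTTTFT
  TTTF.F
  TTF...
Step 3: 5 trees catch fire, 4 burn out
  TTTT.T
  TTTTT.
  TTTTFT
  TTTF.F
  TTF...
  TF....
Step 4: 6 trees catch fire, 5 burn out
  TTTT.T
  TTTTF.
  TTTF.F
  TTF...
  TF....
  F.....

TTTT.T
TTTTF.
TTTF.F
TTF...
TF....
F.....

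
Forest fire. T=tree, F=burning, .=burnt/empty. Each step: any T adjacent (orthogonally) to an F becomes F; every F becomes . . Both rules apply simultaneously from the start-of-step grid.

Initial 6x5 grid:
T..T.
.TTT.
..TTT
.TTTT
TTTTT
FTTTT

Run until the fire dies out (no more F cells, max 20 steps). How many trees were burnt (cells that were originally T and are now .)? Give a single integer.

Answer: 20

Derivation:
Step 1: +2 fires, +1 burnt (F count now 2)
Step 2: +2 fires, +2 burnt (F count now 2)
Step 3: +3 fires, +2 burnt (F count now 3)
Step 4: +3 fires, +3 burnt (F count now 3)
Step 5: +3 fires, +3 burnt (F count now 3)
Step 6: +3 fires, +3 burnt (F count now 3)
Step 7: +3 fires, +3 burnt (F count now 3)
Step 8: +1 fires, +3 burnt (F count now 1)
Step 9: +0 fires, +1 burnt (F count now 0)
Fire out after step 9
Initially T: 21, now '.': 29
Total burnt (originally-T cells now '.'): 20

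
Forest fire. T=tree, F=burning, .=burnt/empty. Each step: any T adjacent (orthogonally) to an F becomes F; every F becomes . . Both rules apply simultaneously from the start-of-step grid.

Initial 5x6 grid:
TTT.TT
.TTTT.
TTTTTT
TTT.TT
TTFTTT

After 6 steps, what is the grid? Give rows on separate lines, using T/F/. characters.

Step 1: 3 trees catch fire, 1 burn out
  TTT.TT
  .TTTT.
  TTTTTT
  TTF.TT
  TF.FTT
Step 2: 4 trees catch fire, 3 burn out
  TTT.TT
  .TTTT.
  TTFTTT
  TF..TT
  F...FT
Step 3: 6 trees catch fire, 4 burn out
  TTT.TT
  .TFTT.
  TF.FTT
  F...FT
  .....F
Step 4: 6 trees catch fire, 6 burn out
  TTF.TT
  .F.FT.
  F...FT
  .....F
  ......
Step 5: 3 trees catch fire, 6 burn out
  TF..TT
  ....F.
  .....F
  ......
  ......
Step 6: 2 trees catch fire, 3 burn out
  F...FT
  ......
  ......
  ......
  ......

F...FT
......
......
......
......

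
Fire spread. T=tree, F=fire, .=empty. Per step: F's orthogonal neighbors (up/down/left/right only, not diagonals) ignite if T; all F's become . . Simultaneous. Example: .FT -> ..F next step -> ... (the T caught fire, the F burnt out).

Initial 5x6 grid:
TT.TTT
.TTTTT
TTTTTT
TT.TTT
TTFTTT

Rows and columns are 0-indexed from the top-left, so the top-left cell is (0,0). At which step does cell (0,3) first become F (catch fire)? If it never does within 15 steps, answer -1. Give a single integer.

Step 1: cell (0,3)='T' (+2 fires, +1 burnt)
Step 2: cell (0,3)='T' (+4 fires, +2 burnt)
Step 3: cell (0,3)='T' (+5 fires, +4 burnt)
Step 4: cell (0,3)='T' (+6 fires, +5 burnt)
Step 5: cell (0,3)='F' (+5 fires, +6 burnt)
  -> target ignites at step 5
Step 6: cell (0,3)='.' (+3 fires, +5 burnt)
Step 7: cell (0,3)='.' (+1 fires, +3 burnt)
Step 8: cell (0,3)='.' (+0 fires, +1 burnt)
  fire out at step 8

5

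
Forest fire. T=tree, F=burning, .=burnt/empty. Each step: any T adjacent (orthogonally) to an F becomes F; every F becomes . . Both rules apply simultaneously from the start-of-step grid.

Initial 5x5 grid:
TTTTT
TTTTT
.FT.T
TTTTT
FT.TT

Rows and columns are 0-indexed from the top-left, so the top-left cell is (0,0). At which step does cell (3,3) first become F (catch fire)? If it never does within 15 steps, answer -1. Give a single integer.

Step 1: cell (3,3)='T' (+5 fires, +2 burnt)
Step 2: cell (3,3)='T' (+4 fires, +5 burnt)
Step 3: cell (3,3)='F' (+4 fires, +4 burnt)
  -> target ignites at step 3
Step 4: cell (3,3)='.' (+4 fires, +4 burnt)
Step 5: cell (3,3)='.' (+3 fires, +4 burnt)
Step 6: cell (3,3)='.' (+0 fires, +3 burnt)
  fire out at step 6

3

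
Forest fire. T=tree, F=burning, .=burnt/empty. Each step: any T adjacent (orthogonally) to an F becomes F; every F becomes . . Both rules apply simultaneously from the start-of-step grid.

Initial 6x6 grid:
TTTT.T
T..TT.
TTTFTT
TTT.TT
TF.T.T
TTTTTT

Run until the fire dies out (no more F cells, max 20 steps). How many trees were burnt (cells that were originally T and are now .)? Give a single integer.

Answer: 26

Derivation:
Step 1: +6 fires, +2 burnt (F count now 6)
Step 2: +9 fires, +6 burnt (F count now 9)
Step 3: +4 fires, +9 burnt (F count now 4)
Step 4: +5 fires, +4 burnt (F count now 5)
Step 5: +2 fires, +5 burnt (F count now 2)
Step 6: +0 fires, +2 burnt (F count now 0)
Fire out after step 6
Initially T: 27, now '.': 35
Total burnt (originally-T cells now '.'): 26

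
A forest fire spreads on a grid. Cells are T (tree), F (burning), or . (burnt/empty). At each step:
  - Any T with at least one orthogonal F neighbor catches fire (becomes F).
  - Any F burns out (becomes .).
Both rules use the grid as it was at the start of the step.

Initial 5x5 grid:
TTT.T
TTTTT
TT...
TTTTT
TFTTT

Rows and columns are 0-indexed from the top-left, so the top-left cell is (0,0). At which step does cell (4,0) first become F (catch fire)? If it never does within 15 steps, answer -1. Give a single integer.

Step 1: cell (4,0)='F' (+3 fires, +1 burnt)
  -> target ignites at step 1
Step 2: cell (4,0)='.' (+4 fires, +3 burnt)
Step 3: cell (4,0)='.' (+4 fires, +4 burnt)
Step 4: cell (4,0)='.' (+4 fires, +4 burnt)
Step 5: cell (4,0)='.' (+3 fires, +4 burnt)
Step 6: cell (4,0)='.' (+1 fires, +3 burnt)
Step 7: cell (4,0)='.' (+1 fires, +1 burnt)
Step 8: cell (4,0)='.' (+0 fires, +1 burnt)
  fire out at step 8

1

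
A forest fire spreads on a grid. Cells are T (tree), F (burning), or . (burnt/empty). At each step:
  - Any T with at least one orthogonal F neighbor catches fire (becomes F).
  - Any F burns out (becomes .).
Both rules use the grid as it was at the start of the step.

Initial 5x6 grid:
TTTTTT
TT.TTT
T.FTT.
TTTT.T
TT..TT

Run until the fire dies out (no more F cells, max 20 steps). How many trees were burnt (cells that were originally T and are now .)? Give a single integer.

Answer: 20

Derivation:
Step 1: +2 fires, +1 burnt (F count now 2)
Step 2: +4 fires, +2 burnt (F count now 4)
Step 3: +4 fires, +4 burnt (F count now 4)
Step 4: +5 fires, +4 burnt (F count now 5)
Step 5: +3 fires, +5 burnt (F count now 3)
Step 6: +2 fires, +3 burnt (F count now 2)
Step 7: +0 fires, +2 burnt (F count now 0)
Fire out after step 7
Initially T: 23, now '.': 27
Total burnt (originally-T cells now '.'): 20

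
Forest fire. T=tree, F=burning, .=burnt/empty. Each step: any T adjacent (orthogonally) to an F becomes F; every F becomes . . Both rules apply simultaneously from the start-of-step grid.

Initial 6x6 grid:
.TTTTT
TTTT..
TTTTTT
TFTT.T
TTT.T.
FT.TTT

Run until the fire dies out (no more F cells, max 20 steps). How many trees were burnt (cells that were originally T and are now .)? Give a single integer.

Step 1: +6 fires, +2 burnt (F count now 6)
Step 2: +5 fires, +6 burnt (F count now 5)
Step 3: +4 fires, +5 burnt (F count now 4)
Step 4: +3 fires, +4 burnt (F count now 3)
Step 5: +2 fires, +3 burnt (F count now 2)
Step 6: +2 fires, +2 burnt (F count now 2)
Step 7: +1 fires, +2 burnt (F count now 1)
Step 8: +0 fires, +1 burnt (F count now 0)
Fire out after step 8
Initially T: 27, now '.': 32
Total burnt (originally-T cells now '.'): 23

Answer: 23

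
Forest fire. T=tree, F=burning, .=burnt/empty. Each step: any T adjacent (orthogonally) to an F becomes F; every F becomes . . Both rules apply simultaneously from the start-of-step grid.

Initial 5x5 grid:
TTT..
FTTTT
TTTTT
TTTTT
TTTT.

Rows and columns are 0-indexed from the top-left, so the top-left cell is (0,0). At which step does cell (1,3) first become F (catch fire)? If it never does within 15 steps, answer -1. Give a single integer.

Step 1: cell (1,3)='T' (+3 fires, +1 burnt)
Step 2: cell (1,3)='T' (+4 fires, +3 burnt)
Step 3: cell (1,3)='F' (+5 fires, +4 burnt)
  -> target ignites at step 3
Step 4: cell (1,3)='.' (+4 fires, +5 burnt)
Step 5: cell (1,3)='.' (+3 fires, +4 burnt)
Step 6: cell (1,3)='.' (+2 fires, +3 burnt)
Step 7: cell (1,3)='.' (+0 fires, +2 burnt)
  fire out at step 7

3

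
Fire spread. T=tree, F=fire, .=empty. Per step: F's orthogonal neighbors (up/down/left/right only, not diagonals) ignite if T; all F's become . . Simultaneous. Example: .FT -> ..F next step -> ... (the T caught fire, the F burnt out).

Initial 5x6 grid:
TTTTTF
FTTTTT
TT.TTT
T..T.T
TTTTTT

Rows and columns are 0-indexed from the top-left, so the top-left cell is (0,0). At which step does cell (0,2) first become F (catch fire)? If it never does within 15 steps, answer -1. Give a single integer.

Step 1: cell (0,2)='T' (+5 fires, +2 burnt)
Step 2: cell (0,2)='T' (+7 fires, +5 burnt)
Step 3: cell (0,2)='F' (+5 fires, +7 burnt)
  -> target ignites at step 3
Step 4: cell (0,2)='.' (+3 fires, +5 burnt)
Step 5: cell (0,2)='.' (+3 fires, +3 burnt)
Step 6: cell (0,2)='.' (+1 fires, +3 burnt)
Step 7: cell (0,2)='.' (+0 fires, +1 burnt)
  fire out at step 7

3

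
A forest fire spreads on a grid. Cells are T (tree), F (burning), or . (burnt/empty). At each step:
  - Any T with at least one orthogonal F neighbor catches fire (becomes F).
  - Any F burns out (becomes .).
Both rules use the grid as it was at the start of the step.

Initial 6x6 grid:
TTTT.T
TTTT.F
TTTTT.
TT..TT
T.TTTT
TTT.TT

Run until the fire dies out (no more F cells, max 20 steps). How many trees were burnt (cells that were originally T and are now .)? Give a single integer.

Answer: 1

Derivation:
Step 1: +1 fires, +1 burnt (F count now 1)
Step 2: +0 fires, +1 burnt (F count now 0)
Fire out after step 2
Initially T: 28, now '.': 9
Total burnt (originally-T cells now '.'): 1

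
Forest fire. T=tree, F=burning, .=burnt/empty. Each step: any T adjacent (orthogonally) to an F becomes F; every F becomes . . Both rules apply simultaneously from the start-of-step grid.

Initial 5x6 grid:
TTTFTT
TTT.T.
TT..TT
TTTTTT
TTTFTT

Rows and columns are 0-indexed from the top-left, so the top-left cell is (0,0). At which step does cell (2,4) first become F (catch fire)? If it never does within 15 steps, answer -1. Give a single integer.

Step 1: cell (2,4)='T' (+5 fires, +2 burnt)
Step 2: cell (2,4)='T' (+8 fires, +5 burnt)
Step 3: cell (2,4)='F' (+6 fires, +8 burnt)
  -> target ignites at step 3
Step 4: cell (2,4)='.' (+4 fires, +6 burnt)
Step 5: cell (2,4)='.' (+1 fires, +4 burnt)
Step 6: cell (2,4)='.' (+0 fires, +1 burnt)
  fire out at step 6

3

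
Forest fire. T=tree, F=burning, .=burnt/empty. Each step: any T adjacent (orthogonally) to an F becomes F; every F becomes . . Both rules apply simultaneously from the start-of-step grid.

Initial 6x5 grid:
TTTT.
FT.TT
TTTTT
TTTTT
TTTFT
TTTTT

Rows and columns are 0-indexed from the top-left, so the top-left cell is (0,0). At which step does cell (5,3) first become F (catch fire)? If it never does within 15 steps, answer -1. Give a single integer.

Step 1: cell (5,3)='F' (+7 fires, +2 burnt)
  -> target ignites at step 1
Step 2: cell (5,3)='.' (+9 fires, +7 burnt)
Step 3: cell (5,3)='.' (+7 fires, +9 burnt)
Step 4: cell (5,3)='.' (+3 fires, +7 burnt)
Step 5: cell (5,3)='.' (+0 fires, +3 burnt)
  fire out at step 5

1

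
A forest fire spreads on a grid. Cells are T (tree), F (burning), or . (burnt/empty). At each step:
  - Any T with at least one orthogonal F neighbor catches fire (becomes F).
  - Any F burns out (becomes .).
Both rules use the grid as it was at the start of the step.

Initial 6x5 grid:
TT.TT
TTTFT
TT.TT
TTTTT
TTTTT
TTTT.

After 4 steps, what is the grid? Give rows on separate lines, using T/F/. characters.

Step 1: 4 trees catch fire, 1 burn out
  TT.FT
  TTF.F
  TT.FT
  TTTTT
  TTTTT
  TTTT.
Step 2: 4 trees catch fire, 4 burn out
  TT..F
  TF...
  TT..F
  TTTFT
  TTTTT
  TTTT.
Step 3: 6 trees catch fire, 4 burn out
  TF...
  F....
  TF...
  TTF.F
  TTTFT
  TTTT.
Step 4: 6 trees catch fire, 6 burn out
  F....
  .....
  F....
  TF...
  TTF.F
  TTTF.

F....
.....
F....
TF...
TTF.F
TTTF.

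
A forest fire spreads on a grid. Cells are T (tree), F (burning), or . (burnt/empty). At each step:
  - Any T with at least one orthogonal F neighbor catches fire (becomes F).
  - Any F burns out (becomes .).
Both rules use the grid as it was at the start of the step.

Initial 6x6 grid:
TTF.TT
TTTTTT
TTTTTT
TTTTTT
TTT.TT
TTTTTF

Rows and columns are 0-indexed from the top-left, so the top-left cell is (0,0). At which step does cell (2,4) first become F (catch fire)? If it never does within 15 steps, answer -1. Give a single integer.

Step 1: cell (2,4)='T' (+4 fires, +2 burnt)
Step 2: cell (2,4)='T' (+7 fires, +4 burnt)
Step 3: cell (2,4)='T' (+8 fires, +7 burnt)
Step 4: cell (2,4)='F' (+8 fires, +8 burnt)
  -> target ignites at step 4
Step 5: cell (2,4)='.' (+4 fires, +8 burnt)
Step 6: cell (2,4)='.' (+1 fires, +4 burnt)
Step 7: cell (2,4)='.' (+0 fires, +1 burnt)
  fire out at step 7

4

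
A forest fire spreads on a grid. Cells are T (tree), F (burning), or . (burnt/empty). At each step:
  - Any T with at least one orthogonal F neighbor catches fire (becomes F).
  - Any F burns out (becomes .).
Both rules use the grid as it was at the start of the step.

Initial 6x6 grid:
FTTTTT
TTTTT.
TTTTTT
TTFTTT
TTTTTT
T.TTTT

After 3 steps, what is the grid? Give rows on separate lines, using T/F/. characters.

Step 1: 6 trees catch fire, 2 burn out
  .FTTTT
  FTTTT.
  TTFTTT
  TF.FTT
  TTFTTT
  T.TTTT
Step 2: 11 trees catch fire, 6 burn out
  ..FTTT
  .FFTT.
  FF.FTT
  F...FT
  TF.FTT
  T.FTTT
Step 3: 7 trees catch fire, 11 burn out
  ...FTT
  ...FT.
  ....FT
  .....F
  F...FT
  T..FTT

...FTT
...FT.
....FT
.....F
F...FT
T..FTT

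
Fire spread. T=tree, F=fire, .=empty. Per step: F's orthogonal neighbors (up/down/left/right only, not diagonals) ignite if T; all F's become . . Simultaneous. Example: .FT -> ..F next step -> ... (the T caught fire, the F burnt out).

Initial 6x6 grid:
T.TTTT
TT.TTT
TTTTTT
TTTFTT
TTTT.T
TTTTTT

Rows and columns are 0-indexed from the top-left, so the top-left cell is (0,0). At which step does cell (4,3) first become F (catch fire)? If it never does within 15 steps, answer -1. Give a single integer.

Step 1: cell (4,3)='F' (+4 fires, +1 burnt)
  -> target ignites at step 1
Step 2: cell (4,3)='.' (+7 fires, +4 burnt)
Step 3: cell (4,3)='.' (+9 fires, +7 burnt)
Step 4: cell (4,3)='.' (+8 fires, +9 burnt)
Step 5: cell (4,3)='.' (+3 fires, +8 burnt)
Step 6: cell (4,3)='.' (+1 fires, +3 burnt)
Step 7: cell (4,3)='.' (+0 fires, +1 burnt)
  fire out at step 7

1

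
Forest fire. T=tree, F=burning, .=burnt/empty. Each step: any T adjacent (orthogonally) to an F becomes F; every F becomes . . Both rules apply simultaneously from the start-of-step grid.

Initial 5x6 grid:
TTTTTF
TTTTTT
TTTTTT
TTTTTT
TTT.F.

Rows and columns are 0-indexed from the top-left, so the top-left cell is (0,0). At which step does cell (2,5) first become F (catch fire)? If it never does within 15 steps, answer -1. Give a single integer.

Step 1: cell (2,5)='T' (+3 fires, +2 burnt)
Step 2: cell (2,5)='F' (+6 fires, +3 burnt)
  -> target ignites at step 2
Step 3: cell (2,5)='.' (+4 fires, +6 burnt)
Step 4: cell (2,5)='.' (+5 fires, +4 burnt)
Step 5: cell (2,5)='.' (+5 fires, +5 burnt)
Step 6: cell (2,5)='.' (+3 fires, +5 burnt)
Step 7: cell (2,5)='.' (+0 fires, +3 burnt)
  fire out at step 7

2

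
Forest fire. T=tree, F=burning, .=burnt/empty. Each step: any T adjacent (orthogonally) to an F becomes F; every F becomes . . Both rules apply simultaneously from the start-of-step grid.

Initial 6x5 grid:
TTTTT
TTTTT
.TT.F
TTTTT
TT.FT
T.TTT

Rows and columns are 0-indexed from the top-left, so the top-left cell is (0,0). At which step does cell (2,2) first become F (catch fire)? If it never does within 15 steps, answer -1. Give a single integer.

Step 1: cell (2,2)='T' (+5 fires, +2 burnt)
Step 2: cell (2,2)='T' (+5 fires, +5 burnt)
Step 3: cell (2,2)='F' (+4 fires, +5 burnt)
  -> target ignites at step 3
Step 4: cell (2,2)='.' (+5 fires, +4 burnt)
Step 5: cell (2,2)='.' (+3 fires, +5 burnt)
Step 6: cell (2,2)='.' (+2 fires, +3 burnt)
Step 7: cell (2,2)='.' (+0 fires, +2 burnt)
  fire out at step 7

3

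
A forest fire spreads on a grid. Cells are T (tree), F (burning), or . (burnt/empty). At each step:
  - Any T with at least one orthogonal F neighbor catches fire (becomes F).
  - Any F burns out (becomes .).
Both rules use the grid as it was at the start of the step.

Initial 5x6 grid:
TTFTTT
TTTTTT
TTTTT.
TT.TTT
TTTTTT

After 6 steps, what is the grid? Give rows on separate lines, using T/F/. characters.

Step 1: 3 trees catch fire, 1 burn out
  TF.FTT
  TTFTTT
  TTTTT.
  TT.TTT
  TTTTTT
Step 2: 5 trees catch fire, 3 burn out
  F...FT
  TF.FTT
  TTFTT.
  TT.TTT
  TTTTTT
Step 3: 5 trees catch fire, 5 burn out
  .....F
  F...FT
  TF.FT.
  TT.TTT
  TTTTTT
Step 4: 5 trees catch fire, 5 burn out
  ......
  .....F
  F...F.
  TF.FTT
  TTTTTT
Step 5: 4 trees catch fire, 5 burn out
  ......
  ......
  ......
  F...FT
  TFTFTT
Step 6: 4 trees catch fire, 4 burn out
  ......
  ......
  ......
  .....F
  F.F.FT

......
......
......
.....F
F.F.FT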